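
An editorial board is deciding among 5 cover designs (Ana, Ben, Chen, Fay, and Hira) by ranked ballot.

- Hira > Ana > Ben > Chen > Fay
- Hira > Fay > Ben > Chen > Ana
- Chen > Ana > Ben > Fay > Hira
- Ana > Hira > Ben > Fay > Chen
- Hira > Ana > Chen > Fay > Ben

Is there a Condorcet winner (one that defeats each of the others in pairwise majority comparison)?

Head-to-head results (5 voters total):
Ana vs Ben: Ana wins 4–1.
Ana vs Chen: Ana wins 3–2.
Ana vs Fay: Ana wins 4–1.
Ana vs Hira: Hira wins 3–2.
Ben vs Chen: Ben wins 3–2.
Ben vs Fay: Ben wins 3–2.
Ben vs Hira: Hira wins 4–1.
Chen vs Fay: Chen wins 3–2.
Chen vs Hira: Hira wins 4–1.
Fay vs Hira: Hira wins 4–1.
Hira beats each rival — Ana (3–2), Ben (4–1), Chen (4–1), Fay (4–1) — so Hira is the Condorcet winner.

Yes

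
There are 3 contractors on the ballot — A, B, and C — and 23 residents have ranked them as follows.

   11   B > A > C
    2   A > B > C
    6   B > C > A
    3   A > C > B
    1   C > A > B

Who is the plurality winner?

B

First-place vote totals:
  A: 5
  B: 17
  C: 1
B has the most first-place votes.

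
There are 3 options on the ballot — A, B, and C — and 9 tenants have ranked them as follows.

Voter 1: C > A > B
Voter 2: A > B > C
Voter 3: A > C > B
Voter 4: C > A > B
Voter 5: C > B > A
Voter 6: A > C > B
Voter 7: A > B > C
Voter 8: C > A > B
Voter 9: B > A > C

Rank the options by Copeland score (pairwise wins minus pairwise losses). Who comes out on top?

Pairwise results:
  A vs B: A wins 7–2.
  A vs C: A wins 5–4.
  B vs C: C wins 6–3.
Copeland scores (wins − losses):
  A: 2 − 0 = 2
  B: 0 − 2 = -2
  C: 1 − 1 = 0
A has the best Copeland score.

A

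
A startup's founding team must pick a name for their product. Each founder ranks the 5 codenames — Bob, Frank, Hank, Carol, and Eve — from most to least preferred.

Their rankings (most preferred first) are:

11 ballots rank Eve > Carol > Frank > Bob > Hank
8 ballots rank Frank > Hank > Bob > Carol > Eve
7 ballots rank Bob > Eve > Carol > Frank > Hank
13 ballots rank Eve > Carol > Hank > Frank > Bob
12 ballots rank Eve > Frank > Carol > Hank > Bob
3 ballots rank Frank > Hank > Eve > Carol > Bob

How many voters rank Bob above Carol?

Ballots ranking Bob above Carol: 8+7 = 15.
Ballots ranking Carol above Bob: 11+13+12+3 = 39.
So 15 of 54 voters prefer Bob to Carol.

15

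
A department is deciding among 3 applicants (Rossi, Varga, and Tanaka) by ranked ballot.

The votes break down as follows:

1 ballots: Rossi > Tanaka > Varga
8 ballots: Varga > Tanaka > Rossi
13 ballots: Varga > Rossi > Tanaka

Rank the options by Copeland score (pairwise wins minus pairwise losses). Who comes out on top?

Varga

Pairwise results:
  Rossi vs Varga: Varga wins 21–1.
  Rossi vs Tanaka: Rossi wins 14–8.
  Varga vs Tanaka: Varga wins 21–1.
Copeland scores (wins − losses):
  Rossi: 1 − 1 = 0
  Varga: 2 − 0 = 2
  Tanaka: 0 − 2 = -2
Varga has the best Copeland score.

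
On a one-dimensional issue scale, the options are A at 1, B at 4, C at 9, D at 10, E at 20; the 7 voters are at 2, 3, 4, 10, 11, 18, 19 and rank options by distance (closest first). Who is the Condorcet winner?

With single-peaked preferences on a line, the Condorcet winner is the candidate closest to the median voter.
The median voter (position 10) is closest to D at 10.
Check: D vs C — voters closer to D: 4 of 7.

D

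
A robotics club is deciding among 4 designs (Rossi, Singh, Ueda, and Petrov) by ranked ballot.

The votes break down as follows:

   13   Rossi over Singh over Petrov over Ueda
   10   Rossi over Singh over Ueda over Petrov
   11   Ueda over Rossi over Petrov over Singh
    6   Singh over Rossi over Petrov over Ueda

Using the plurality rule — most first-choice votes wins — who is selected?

First-place vote totals:
  Rossi: 23
  Singh: 6
  Ueda: 11
  Petrov: 0
Rossi has the most first-place votes.

Rossi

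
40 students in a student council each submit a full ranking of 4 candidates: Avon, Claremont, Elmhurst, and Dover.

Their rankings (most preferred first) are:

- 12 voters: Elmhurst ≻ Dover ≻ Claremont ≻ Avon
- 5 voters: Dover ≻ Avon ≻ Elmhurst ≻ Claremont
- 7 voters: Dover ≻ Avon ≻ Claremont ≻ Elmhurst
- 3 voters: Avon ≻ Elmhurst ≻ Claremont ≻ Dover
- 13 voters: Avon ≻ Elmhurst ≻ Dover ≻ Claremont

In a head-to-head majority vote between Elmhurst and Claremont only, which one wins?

Ballots ranking Elmhurst above Claremont: 12+5+3+13 = 33.
Ballots ranking Claremont above Elmhurst: 7.
Elmhurst wins the head-to-head, 33–7.

Elmhurst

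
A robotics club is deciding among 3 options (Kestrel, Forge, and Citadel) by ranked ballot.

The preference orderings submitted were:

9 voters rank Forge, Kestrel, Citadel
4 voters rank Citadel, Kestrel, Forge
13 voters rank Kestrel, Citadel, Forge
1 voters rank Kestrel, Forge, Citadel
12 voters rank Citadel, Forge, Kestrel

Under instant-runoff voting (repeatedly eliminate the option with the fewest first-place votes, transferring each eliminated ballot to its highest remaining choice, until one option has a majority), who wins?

Kestrel

Round 1: Citadel 16, Kestrel 14, Forge 9. Forge has the fewest and is eliminated.
Round 2: Kestrel 23, Citadel 16. Kestrel has a majority.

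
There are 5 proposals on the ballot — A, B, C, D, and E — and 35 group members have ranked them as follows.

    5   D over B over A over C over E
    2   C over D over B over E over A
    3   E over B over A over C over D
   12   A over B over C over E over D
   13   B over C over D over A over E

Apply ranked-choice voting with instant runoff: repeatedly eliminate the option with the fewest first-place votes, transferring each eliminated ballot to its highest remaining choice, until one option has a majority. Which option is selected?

Round 1: B 13, A 12, D 5, E 3, C 2. C has the fewest and is eliminated.
Round 2: B 13, A 12, D 7, E 3. E has the fewest and is eliminated.
Round 3: B 16, A 12, D 7. D has the fewest and is eliminated.
Round 4: B 23, A 12. B has a majority.

B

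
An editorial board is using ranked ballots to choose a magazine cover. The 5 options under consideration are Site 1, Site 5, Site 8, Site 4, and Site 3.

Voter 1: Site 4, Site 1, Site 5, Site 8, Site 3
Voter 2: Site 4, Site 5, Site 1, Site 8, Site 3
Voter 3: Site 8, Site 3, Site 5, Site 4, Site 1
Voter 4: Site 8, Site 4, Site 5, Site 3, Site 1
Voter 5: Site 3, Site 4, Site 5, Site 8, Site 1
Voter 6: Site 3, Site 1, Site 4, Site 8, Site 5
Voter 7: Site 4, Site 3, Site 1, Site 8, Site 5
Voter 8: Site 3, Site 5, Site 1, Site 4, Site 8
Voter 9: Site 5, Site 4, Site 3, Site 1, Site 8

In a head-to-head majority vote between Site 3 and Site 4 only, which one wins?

Site 4

Ballots ranking Site 3 above Site 4: 4.
Ballots ranking Site 4 above Site 3: 5.
Site 4 wins the head-to-head, 5–4.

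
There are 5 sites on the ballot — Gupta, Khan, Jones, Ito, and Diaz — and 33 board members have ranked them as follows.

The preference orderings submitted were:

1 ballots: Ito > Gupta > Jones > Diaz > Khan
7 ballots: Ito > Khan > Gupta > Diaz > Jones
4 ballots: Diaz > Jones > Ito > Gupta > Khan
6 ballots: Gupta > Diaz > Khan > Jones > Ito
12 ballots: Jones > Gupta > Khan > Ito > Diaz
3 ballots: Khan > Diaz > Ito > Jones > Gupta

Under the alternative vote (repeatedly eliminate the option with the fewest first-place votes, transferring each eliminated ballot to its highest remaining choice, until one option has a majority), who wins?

Diaz

Round 1: Jones 12, Ito 8, Gupta 6, Diaz 4, Khan 3. Khan has the fewest and is eliminated.
Round 2: Jones 12, Ito 8, Diaz 7, Gupta 6. Gupta has the fewest and is eliminated.
Round 3: Diaz 13, Jones 12, Ito 8. Ito has the fewest and is eliminated.
Round 4: Diaz 20, Jones 13. Diaz has a majority.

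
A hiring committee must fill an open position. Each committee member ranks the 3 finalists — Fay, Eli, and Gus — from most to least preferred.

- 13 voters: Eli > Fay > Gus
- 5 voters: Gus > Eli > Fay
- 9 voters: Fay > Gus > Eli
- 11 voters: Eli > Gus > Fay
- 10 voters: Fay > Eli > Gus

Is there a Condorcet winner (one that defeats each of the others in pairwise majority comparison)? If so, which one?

Head-to-head results (48 voters total):
Fay vs Eli: Eli wins 29–19.
Fay vs Gus: Fay wins 32–16.
Eli vs Gus: Eli wins 34–14.
Eli beats each rival — Fay (29–19), Gus (34–14) — so Eli is the Condorcet winner.

Eli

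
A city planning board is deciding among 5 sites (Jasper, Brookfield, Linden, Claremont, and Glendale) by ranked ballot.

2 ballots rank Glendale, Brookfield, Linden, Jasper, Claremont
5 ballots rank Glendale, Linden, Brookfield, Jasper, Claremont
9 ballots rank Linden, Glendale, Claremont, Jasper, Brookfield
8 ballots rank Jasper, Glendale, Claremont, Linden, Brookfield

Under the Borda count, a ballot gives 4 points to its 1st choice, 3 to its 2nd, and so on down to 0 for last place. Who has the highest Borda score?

Glendale

Borda scores:
  Jasper: 2·1 + 5·1 + 9·1 + 8·4 = 48
  Brookfield: 2·3 + 5·2 + 9·0 + 8·0 = 16
  Linden: 2·2 + 5·3 + 9·4 + 8·1 = 63
  Claremont: 2·0 + 5·0 + 9·2 + 8·2 = 34
  Glendale: 2·4 + 5·4 + 9·3 + 8·3 = 79
Glendale has the highest total.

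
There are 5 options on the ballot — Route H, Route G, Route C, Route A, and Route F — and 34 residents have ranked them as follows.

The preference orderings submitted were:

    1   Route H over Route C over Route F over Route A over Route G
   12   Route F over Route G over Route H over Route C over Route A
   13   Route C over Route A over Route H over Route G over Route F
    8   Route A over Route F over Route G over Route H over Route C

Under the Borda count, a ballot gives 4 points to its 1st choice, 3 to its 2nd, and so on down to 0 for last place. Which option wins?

Route F

Borda scores:
  Route H: 4 + 12·2 + 13·2 + 8·1 = 62
  Route G: 0 + 12·3 + 13·1 + 8·2 = 65
  Route C: 3 + 12·1 + 13·4 + 8·0 = 67
  Route A: 1 + 12·0 + 13·3 + 8·4 = 72
  Route F: 2 + 12·4 + 13·0 + 8·3 = 74
Route F has the highest total.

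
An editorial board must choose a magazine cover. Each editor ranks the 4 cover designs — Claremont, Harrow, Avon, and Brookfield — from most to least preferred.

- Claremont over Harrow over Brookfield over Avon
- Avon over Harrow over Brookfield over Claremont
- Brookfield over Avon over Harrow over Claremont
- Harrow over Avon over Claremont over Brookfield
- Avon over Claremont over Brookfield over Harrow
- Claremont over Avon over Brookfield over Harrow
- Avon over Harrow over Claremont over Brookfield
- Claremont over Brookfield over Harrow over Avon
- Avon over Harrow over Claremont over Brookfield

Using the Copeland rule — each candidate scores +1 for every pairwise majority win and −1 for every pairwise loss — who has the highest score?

Pairwise results:
  Claremont vs Harrow: Harrow wins 5–4.
  Claremont vs Avon: Avon wins 6–3.
  Claremont vs Brookfield: Claremont wins 7–2.
  Harrow vs Avon: Avon wins 6–3.
  Harrow vs Brookfield: Harrow wins 5–4.
  Avon vs Brookfield: Avon wins 6–3.
Copeland scores (wins − losses):
  Claremont: 1 − 2 = -1
  Harrow: 2 − 1 = 1
  Avon: 3 − 0 = 3
  Brookfield: 0 − 3 = -3
Avon has the best Copeland score.

Avon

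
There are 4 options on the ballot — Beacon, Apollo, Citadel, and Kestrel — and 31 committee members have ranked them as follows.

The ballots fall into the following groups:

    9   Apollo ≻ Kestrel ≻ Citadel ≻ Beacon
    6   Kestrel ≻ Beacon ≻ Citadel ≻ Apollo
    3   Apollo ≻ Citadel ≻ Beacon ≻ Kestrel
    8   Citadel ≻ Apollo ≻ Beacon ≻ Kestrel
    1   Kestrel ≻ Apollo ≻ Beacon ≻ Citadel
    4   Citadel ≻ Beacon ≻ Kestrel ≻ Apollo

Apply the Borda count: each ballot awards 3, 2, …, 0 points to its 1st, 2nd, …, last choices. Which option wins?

Citadel

Borda scores:
  Beacon: 9·0 + 6·2 + 3·1 + 8·1 + 1 + 4·2 = 32
  Apollo: 9·3 + 6·0 + 3·3 + 8·2 + 2 + 4·0 = 54
  Citadel: 9·1 + 6·1 + 3·2 + 8·3 + 0 + 4·3 = 57
  Kestrel: 9·2 + 6·3 + 3·0 + 8·0 + 3 + 4·1 = 43
Citadel has the highest total.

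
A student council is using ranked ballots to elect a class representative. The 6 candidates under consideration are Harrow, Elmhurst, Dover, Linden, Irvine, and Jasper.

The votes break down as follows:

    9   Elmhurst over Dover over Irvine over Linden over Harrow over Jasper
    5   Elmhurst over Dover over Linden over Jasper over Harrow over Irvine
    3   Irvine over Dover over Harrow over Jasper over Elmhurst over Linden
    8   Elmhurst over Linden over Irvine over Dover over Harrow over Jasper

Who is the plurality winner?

First-place vote totals:
  Harrow: 0
  Elmhurst: 22
  Dover: 0
  Linden: 0
  Irvine: 3
  Jasper: 0
Elmhurst has the most first-place votes.

Elmhurst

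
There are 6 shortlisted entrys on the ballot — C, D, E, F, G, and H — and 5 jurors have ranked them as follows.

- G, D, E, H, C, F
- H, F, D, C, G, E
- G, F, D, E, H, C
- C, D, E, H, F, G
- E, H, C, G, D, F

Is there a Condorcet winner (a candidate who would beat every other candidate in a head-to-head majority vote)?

Head-to-head results (5 voters total):
C vs D: D wins 3–2.
C vs E: E wins 3–2.
C vs F: C wins 3–2.
C vs G: C wins 3–2.
C vs H: H wins 4–1.
D vs E: D wins 4–1.
D vs F: D wins 3–2.
D vs G: G wins 3–2.
D vs H: D wins 3–2.
E vs F: E wins 3–2.
E vs G: G wins 3–2.
E vs H: E wins 4–1.
F vs G: G wins 3–2.
F vs H: H wins 4–1.
G vs H: H wins 3–2.
No candidate beats all others: C beats G beats D beats C, a majority cycle.

No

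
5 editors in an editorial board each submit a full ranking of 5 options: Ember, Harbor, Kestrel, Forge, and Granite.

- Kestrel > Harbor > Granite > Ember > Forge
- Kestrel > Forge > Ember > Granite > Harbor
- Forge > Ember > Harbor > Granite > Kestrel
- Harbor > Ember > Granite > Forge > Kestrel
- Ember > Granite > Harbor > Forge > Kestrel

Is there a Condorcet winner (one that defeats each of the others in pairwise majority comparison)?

Yes

Head-to-head results (5 voters total):
Ember vs Harbor: Ember wins 3–2.
Ember vs Kestrel: Ember wins 3–2.
Ember vs Forge: Ember wins 3–2.
Ember vs Granite: Ember wins 4–1.
Harbor vs Kestrel: Harbor wins 3–2.
Harbor vs Forge: Harbor wins 3–2.
Harbor vs Granite: Harbor wins 3–2.
Kestrel vs Forge: Forge wins 3–2.
Kestrel vs Granite: Granite wins 3–2.
Forge vs Granite: Granite wins 3–2.
Ember beats each rival — Harbor (3–2), Kestrel (3–2), Forge (3–2), Granite (4–1) — so Ember is the Condorcet winner.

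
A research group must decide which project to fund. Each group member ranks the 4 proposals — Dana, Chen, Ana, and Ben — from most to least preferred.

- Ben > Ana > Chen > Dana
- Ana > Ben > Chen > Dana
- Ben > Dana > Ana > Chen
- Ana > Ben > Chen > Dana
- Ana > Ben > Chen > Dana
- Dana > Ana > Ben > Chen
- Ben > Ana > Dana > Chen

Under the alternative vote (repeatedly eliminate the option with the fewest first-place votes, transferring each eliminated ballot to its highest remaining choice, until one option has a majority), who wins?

Ana

Round 1: Ana 3, Ben 3, Dana 1, Chen 0. Chen has the fewest and is eliminated.
Round 2: Ana 3, Ben 3, Dana 1. Dana has the fewest and is eliminated.
Round 3: Ana 4, Ben 3. Ana has a majority.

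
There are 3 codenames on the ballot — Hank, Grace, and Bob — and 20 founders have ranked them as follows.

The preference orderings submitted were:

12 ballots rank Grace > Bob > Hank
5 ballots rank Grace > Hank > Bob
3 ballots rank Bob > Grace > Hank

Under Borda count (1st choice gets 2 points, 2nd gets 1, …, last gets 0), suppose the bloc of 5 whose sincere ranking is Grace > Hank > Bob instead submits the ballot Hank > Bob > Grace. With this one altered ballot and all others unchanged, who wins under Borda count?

Grace

Borda totals with the altered ballot: Hank 10, Grace 27, Bob 23.
The winner is unchanged: still Grace.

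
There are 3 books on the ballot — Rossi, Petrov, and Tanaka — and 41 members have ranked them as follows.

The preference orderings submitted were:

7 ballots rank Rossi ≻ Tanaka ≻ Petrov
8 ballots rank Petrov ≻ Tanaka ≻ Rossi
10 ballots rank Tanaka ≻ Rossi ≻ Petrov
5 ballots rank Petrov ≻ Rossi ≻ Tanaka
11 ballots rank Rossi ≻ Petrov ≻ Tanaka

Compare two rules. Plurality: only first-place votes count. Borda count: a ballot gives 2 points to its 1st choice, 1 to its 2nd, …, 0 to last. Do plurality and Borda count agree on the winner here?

Yes

Plurality first-place counts: Rossi 18, Petrov 13, Tanaka 10 → Rossi.
Borda totals: Rossi 51, Petrov 37, Tanaka 35 → Rossi.
The two rules agree on Rossi.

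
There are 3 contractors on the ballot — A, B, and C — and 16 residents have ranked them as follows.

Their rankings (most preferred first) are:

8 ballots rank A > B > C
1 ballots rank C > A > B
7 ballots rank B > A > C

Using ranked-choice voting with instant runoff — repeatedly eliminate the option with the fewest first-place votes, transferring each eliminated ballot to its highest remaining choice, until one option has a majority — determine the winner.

A

Round 1: A 8, B 7, C 1. C has the fewest and is eliminated.
Round 2: A 9, B 7. A has a majority.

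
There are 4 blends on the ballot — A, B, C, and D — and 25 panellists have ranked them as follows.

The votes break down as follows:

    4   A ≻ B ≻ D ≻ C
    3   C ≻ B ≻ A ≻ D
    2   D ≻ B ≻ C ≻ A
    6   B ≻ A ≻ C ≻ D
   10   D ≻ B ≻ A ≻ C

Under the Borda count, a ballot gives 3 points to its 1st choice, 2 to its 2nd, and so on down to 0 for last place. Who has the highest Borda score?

Borda scores:
  A: 4·3 + 3·1 + 2·0 + 6·2 + 10·1 = 37
  B: 4·2 + 3·2 + 2·2 + 6·3 + 10·2 = 56
  C: 4·0 + 3·3 + 2·1 + 6·1 + 10·0 = 17
  D: 4·1 + 3·0 + 2·3 + 6·0 + 10·3 = 40
B has the highest total.

B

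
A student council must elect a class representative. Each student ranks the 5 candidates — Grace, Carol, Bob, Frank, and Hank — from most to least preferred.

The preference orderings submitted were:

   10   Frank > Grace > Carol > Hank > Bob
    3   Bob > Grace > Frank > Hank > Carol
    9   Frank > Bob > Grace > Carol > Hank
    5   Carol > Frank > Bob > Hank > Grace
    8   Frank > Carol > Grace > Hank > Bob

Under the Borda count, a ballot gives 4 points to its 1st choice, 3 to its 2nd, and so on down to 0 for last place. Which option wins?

Borda scores:
  Grace: 10·3 + 3·3 + 9·2 + 5·0 + 8·2 = 73
  Carol: 10·2 + 3·0 + 9·1 + 5·4 + 8·3 = 73
  Bob: 10·0 + 3·4 + 9·3 + 5·2 + 8·0 = 49
  Frank: 10·4 + 3·2 + 9·4 + 5·3 + 8·4 = 129
  Hank: 10·1 + 3·1 + 9·0 + 5·1 + 8·1 = 26
Frank has the highest total.

Frank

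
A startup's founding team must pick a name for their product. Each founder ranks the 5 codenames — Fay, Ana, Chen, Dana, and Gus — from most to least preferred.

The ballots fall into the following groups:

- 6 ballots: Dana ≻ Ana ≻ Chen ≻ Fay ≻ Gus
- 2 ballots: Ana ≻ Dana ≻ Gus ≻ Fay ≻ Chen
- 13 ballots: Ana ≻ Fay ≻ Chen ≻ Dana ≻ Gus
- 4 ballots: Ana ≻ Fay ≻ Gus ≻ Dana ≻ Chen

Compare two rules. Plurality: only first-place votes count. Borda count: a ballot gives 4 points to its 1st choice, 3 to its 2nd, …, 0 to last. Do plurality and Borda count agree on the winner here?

Plurality first-place counts: Fay 0, Ana 19, Chen 0, Dana 6, Gus 0 → Ana.
Borda totals: Fay 59, Ana 94, Chen 38, Dana 47, Gus 12 → Ana.
The two rules agree on Ana.

Yes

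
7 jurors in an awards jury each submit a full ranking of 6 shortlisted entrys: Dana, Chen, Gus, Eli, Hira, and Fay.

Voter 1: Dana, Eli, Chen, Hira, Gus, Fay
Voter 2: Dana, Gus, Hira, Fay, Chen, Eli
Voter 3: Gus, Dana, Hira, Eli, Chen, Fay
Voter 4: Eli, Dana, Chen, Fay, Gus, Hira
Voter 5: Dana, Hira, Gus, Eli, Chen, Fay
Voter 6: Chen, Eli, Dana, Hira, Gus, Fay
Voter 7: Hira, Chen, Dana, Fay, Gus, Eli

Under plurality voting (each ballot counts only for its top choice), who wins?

First-place vote totals:
  Dana: 3
  Chen: 1
  Gus: 1
  Eli: 1
  Hira: 1
  Fay: 0
Dana has the most first-place votes.

Dana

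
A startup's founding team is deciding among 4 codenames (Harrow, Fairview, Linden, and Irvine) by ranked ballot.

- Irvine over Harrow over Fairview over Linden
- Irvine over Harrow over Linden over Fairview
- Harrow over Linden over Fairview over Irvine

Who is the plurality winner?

First-place vote totals:
  Harrow: 1
  Fairview: 0
  Linden: 0
  Irvine: 2
Irvine has the most first-place votes.

Irvine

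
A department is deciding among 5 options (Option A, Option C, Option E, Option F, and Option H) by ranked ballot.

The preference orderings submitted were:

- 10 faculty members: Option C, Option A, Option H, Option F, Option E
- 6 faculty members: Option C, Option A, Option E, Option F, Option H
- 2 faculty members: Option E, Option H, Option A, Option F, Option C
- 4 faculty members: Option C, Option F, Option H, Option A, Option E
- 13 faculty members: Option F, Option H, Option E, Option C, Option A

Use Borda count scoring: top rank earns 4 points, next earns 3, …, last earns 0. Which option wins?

Option C

Borda scores:
  Option A: 10·3 + 6·3 + 2·2 + 4·1 + 13·0 = 56
  Option C: 10·4 + 6·4 + 2·0 + 4·4 + 13·1 = 93
  Option E: 10·0 + 6·2 + 2·4 + 4·0 + 13·2 = 46
  Option F: 10·1 + 6·1 + 2·1 + 4·3 + 13·4 = 82
  Option H: 10·2 + 6·0 + 2·3 + 4·2 + 13·3 = 73
Option C has the highest total.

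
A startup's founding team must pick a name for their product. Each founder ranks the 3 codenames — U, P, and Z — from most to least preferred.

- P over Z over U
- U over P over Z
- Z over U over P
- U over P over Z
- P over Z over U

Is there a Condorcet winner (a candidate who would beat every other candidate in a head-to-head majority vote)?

Head-to-head results (5 voters total):
U vs P: U wins 3–2.
U vs Z: Z wins 3–2.
P vs Z: P wins 4–1.
No candidate beats all others: U beats P beats Z beats U, a majority cycle.

No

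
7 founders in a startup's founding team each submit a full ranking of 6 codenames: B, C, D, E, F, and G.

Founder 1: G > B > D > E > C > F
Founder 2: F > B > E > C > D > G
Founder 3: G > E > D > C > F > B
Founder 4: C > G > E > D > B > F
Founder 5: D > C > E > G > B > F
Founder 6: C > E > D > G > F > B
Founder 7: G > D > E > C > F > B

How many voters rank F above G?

Ballots ranking F above G: 1.
Ballots ranking G above F: 6.
So 1 of 7 voters prefer F to G.

1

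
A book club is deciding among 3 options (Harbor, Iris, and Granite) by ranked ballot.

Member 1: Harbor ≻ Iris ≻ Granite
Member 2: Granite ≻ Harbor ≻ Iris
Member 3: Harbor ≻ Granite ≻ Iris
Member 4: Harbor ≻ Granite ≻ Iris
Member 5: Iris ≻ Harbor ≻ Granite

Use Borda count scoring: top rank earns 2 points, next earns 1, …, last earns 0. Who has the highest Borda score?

Harbor

Borda scores:
  Harbor: 2 + 1 + 2 + 2 + 1 = 8
  Iris: 1 + 0 + 0 + 0 + 2 = 3
  Granite: 0 + 2 + 1 + 1 + 0 = 4
Harbor has the highest total.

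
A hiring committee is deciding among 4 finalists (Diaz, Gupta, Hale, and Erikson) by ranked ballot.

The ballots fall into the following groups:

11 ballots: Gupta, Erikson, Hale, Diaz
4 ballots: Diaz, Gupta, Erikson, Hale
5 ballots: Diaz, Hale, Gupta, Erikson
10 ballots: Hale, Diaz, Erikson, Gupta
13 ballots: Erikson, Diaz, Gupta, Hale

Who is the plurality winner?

First-place vote totals:
  Diaz: 9
  Gupta: 11
  Hale: 10
  Erikson: 13
Erikson has the most first-place votes.

Erikson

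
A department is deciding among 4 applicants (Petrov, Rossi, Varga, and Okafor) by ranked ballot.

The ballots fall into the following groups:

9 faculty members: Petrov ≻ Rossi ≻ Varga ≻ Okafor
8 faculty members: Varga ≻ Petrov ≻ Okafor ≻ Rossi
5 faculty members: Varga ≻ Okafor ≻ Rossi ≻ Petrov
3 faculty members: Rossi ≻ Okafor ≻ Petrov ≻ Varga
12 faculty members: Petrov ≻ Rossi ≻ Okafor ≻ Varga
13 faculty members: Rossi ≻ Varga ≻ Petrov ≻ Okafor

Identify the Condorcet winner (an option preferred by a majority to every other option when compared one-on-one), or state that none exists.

None — there is no Condorcet winner

Head-to-head results (50 voters total):
Petrov vs Rossi: Petrov wins 29–21.
Petrov vs Varga: Varga wins 26–24.
Petrov vs Okafor: Petrov wins 42–8.
Rossi vs Varga: Rossi wins 37–13.
Rossi vs Okafor: Rossi wins 37–13.
Varga vs Okafor: Varga wins 35–15.
No candidate beats all others: Petrov beats Rossi beats Varga beats Petrov, a majority cycle.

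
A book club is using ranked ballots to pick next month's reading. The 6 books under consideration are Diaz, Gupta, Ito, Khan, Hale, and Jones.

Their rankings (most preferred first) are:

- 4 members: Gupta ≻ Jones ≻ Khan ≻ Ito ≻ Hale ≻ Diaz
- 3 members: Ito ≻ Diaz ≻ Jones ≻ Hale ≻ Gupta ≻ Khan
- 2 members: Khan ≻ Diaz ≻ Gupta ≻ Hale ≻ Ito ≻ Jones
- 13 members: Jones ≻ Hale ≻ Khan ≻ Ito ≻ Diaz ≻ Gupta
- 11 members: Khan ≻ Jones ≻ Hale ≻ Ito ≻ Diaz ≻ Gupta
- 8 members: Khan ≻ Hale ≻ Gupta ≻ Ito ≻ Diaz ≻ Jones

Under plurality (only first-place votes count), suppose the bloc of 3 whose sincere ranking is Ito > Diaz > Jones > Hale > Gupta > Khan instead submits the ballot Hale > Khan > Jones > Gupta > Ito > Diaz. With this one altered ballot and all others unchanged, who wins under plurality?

First-place totals with the altered ballot: Diaz 0, Gupta 4, Ito 0, Khan 21, Hale 3, Jones 13.
The winner is unchanged: still Khan.

Khan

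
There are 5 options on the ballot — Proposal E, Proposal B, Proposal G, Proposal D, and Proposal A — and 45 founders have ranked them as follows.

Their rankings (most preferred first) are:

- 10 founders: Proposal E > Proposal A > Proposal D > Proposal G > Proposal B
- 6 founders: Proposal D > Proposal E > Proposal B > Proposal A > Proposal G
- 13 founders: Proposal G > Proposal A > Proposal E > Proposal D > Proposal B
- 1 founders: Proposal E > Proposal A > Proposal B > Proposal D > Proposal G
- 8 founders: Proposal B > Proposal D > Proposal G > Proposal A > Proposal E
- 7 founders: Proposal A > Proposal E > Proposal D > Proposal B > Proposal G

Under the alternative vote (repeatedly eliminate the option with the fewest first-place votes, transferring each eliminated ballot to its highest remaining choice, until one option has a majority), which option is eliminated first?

Round 1: Proposal G 13, Proposal E 11, Proposal B 8, Proposal A 7, Proposal D 6. Proposal D has the fewest and is eliminated.
Round 2: Proposal E 17, Proposal G 13, Proposal B 8, Proposal A 7. Proposal A has the fewest and is eliminated.
Round 3: Proposal E 24, Proposal G 13, Proposal B 8. Proposal E has a majority.

Proposal D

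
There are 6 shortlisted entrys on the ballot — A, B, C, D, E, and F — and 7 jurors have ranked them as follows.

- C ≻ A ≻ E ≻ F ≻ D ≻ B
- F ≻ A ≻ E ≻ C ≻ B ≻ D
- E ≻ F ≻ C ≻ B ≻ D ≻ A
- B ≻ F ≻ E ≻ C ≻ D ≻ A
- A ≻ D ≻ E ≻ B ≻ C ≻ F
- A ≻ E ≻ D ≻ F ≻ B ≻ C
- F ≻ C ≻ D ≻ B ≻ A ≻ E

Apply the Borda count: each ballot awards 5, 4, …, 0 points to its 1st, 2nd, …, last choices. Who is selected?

F

Borda scores:
  A: 4 + 4 + 0 + 0 + 5 + 5 + 1 = 19
  B: 0 + 1 + 2 + 5 + 2 + 1 + 2 = 13
  C: 5 + 2 + 3 + 2 + 1 + 0 + 4 = 17
  D: 1 + 0 + 1 + 1 + 4 + 3 + 3 = 13
  E: 3 + 3 + 5 + 3 + 3 + 4 + 0 = 21
  F: 2 + 5 + 4 + 4 + 0 + 2 + 5 = 22
F has the highest total.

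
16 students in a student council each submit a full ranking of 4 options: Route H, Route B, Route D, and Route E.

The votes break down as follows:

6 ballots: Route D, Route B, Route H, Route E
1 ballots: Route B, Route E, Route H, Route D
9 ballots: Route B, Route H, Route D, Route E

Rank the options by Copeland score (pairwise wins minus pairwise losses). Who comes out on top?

Pairwise results:
  Route H vs Route B: Route B wins 16–0.
  Route H vs Route D: Route H wins 10–6.
  Route H vs Route E: Route H wins 15–1.
  Route B vs Route D: Route B wins 10–6.
  Route B vs Route E: Route B wins 16–0.
  Route D vs Route E: Route D wins 15–1.
Copeland scores (wins − losses):
  Route H: 2 − 1 = 1
  Route B: 3 − 0 = 3
  Route D: 1 − 2 = -1
  Route E: 0 − 3 = -3
Route B has the best Copeland score.

Route B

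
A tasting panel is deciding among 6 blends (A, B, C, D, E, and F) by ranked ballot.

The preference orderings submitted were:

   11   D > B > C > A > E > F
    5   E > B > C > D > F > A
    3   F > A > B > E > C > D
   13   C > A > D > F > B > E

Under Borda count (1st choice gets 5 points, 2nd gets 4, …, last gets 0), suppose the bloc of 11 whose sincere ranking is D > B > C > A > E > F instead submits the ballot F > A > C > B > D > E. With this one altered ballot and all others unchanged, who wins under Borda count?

C

Borda totals with the altered ballot: A 108, B 64, C 116, D 60, E 31, F 101.
The winner is unchanged: still C.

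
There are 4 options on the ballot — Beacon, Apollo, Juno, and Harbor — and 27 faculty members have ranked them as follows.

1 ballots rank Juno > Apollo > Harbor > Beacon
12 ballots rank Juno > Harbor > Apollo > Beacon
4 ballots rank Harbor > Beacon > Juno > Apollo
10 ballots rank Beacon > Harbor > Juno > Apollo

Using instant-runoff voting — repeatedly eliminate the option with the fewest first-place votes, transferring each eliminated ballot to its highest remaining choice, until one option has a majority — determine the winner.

Round 1: Juno 13, Beacon 10, Harbor 4, Apollo 0. Apollo has the fewest and is eliminated.
Round 2: Juno 13, Beacon 10, Harbor 4. Harbor has the fewest and is eliminated.
Round 3: Beacon 14, Juno 13. Beacon has a majority.

Beacon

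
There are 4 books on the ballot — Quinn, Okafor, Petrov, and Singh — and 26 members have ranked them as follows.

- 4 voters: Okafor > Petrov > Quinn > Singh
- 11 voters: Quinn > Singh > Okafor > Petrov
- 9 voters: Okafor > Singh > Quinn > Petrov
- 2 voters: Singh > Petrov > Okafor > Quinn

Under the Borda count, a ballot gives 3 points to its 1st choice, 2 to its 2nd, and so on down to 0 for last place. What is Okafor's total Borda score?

Borda scores:
  Quinn: 4·1 + 11·3 + 9·1 + 2·0 = 46
  Okafor: 4·3 + 11·1 + 9·3 + 2·1 = 52
  Petrov: 4·2 + 11·0 + 9·0 + 2·2 = 12
  Singh: 4·0 + 11·2 + 9·2 + 2·3 = 46

52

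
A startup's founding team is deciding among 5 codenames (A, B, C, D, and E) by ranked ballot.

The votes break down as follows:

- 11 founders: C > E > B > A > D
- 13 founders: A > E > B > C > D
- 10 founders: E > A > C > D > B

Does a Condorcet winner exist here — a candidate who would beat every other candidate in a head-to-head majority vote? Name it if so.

E

Head-to-head results (34 voters total):
A vs B: A wins 23–11.
A vs C: A wins 23–11.
A vs D: A wins 34–0.
A vs E: E wins 21–13.
B vs C: C wins 21–13.
B vs D: B wins 24–10.
B vs E: E wins 34–0.
C vs D: C wins 34–0.
C vs E: E wins 23–11.
D vs E: E wins 34–0.
E beats each rival — A (21–13), B (34–0), C (23–11), D (34–0) — so E is the Condorcet winner.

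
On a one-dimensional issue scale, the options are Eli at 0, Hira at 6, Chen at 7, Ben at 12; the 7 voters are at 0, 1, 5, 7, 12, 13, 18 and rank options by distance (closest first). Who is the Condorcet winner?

With single-peaked preferences on a line, the Condorcet winner is the candidate closest to the median voter.
The median voter (position 7) is closest to Chen at 7.
Check: Chen vs Eli — voters closer to Chen: 5 of 7.

Chen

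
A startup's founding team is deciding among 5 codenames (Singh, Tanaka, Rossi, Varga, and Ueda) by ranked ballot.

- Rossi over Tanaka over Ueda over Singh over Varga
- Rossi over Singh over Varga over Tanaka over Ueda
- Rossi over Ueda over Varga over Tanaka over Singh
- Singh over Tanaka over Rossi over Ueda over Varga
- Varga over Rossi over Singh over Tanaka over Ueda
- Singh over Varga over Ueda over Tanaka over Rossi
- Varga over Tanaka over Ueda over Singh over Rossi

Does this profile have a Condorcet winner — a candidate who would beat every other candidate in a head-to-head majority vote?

Yes

Head-to-head results (7 voters total):
Singh vs Tanaka: Singh wins 4–3.
Singh vs Rossi: Rossi wins 4–3.
Singh vs Varga: Singh wins 4–3.
Singh vs Ueda: Singh wins 4–3.
Tanaka vs Rossi: Rossi wins 4–3.
Tanaka vs Varga: Varga wins 5–2.
Tanaka vs Ueda: Tanaka wins 5–2.
Rossi vs Varga: Rossi wins 4–3.
Rossi vs Ueda: Rossi wins 5–2.
Varga vs Ueda: Varga wins 4–3.
Rossi beats each rival — Singh (4–3), Tanaka (4–3), Varga (4–3), Ueda (5–2) — so Rossi is the Condorcet winner.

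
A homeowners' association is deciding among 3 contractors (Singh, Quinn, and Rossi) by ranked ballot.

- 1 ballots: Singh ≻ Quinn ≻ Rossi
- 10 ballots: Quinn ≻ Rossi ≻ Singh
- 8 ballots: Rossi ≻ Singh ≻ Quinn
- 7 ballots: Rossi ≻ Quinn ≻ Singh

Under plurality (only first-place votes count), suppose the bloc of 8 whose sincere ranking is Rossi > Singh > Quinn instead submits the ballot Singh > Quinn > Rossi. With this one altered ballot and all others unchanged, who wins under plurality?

Quinn

First-place totals with the altered ballot: Singh 9, Quinn 10, Rossi 7.
The switch changes the winner from Rossi to Quinn.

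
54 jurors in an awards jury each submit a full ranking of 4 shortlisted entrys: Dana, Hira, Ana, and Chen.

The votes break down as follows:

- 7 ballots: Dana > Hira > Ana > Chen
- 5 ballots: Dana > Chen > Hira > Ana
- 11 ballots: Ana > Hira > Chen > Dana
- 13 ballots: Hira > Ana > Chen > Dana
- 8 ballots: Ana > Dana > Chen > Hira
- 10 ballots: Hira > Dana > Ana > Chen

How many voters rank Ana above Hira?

19

Ballots ranking Ana above Hira: 11+8 = 19.
Ballots ranking Hira above Ana: 7+5+13+10 = 35.
So 19 of 54 voters prefer Ana to Hira.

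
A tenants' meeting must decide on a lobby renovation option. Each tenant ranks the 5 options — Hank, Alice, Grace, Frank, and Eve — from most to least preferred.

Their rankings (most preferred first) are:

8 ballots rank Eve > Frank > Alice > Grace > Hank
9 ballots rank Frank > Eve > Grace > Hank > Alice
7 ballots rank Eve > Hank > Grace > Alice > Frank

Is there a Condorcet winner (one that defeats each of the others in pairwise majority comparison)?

Head-to-head results (24 voters total):
Hank vs Alice: Hank wins 16–8.
Hank vs Grace: Grace wins 17–7.
Hank vs Frank: Frank wins 17–7.
Hank vs Eve: Eve wins 24–0.
Alice vs Grace: Grace wins 16–8.
Alice vs Frank: Frank wins 17–7.
Alice vs Eve: Eve wins 24–0.
Grace vs Frank: Frank wins 17–7.
Grace vs Eve: Eve wins 24–0.
Frank vs Eve: Eve wins 15–9.
Eve beats each rival — Hank (24–0), Alice (24–0), Grace (24–0), Frank (15–9) — so Eve is the Condorcet winner.

Yes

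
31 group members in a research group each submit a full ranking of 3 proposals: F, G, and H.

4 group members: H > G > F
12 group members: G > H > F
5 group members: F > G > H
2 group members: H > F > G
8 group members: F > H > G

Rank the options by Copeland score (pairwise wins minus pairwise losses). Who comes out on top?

Pairwise results:
  F vs G: G wins 16–15.
  F vs H: H wins 18–13.
  G vs H: G wins 17–14.
Copeland scores (wins − losses):
  F: 0 − 2 = -2
  G: 2 − 0 = 2
  H: 1 − 1 = 0
G has the best Copeland score.

G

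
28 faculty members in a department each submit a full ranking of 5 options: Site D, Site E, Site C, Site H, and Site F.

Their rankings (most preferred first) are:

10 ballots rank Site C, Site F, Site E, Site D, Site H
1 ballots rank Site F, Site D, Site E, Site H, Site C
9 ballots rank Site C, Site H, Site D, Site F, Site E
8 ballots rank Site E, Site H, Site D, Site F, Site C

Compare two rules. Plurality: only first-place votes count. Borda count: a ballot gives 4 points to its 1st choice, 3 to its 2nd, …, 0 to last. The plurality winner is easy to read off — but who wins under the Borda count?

Site C

Plurality first-place counts: Site D 0, Site E 8, Site C 19, Site H 0, Site F 1 → Site C.
Borda totals: Site D 47, Site E 54, Site C 76, Site H 52, Site F 51 → Site C.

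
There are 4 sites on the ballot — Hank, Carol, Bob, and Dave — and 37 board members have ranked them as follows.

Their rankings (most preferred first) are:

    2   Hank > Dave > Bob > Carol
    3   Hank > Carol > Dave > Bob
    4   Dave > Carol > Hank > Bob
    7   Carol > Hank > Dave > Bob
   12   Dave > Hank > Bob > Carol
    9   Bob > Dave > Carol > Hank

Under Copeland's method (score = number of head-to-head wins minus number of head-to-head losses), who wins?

Dave

Pairwise results:
  Hank vs Carol: Carol wins 20–17.
  Hank vs Bob: Hank wins 28–9.
  Hank vs Dave: Dave wins 25–12.
  Carol vs Bob: Bob wins 23–14.
  Carol vs Dave: Dave wins 27–10.
  Bob vs Dave: Dave wins 28–9.
Copeland scores (wins − losses):
  Hank: 1 − 2 = -1
  Carol: 1 − 2 = -1
  Bob: 1 − 2 = -1
  Dave: 3 − 0 = 3
Dave has the best Copeland score.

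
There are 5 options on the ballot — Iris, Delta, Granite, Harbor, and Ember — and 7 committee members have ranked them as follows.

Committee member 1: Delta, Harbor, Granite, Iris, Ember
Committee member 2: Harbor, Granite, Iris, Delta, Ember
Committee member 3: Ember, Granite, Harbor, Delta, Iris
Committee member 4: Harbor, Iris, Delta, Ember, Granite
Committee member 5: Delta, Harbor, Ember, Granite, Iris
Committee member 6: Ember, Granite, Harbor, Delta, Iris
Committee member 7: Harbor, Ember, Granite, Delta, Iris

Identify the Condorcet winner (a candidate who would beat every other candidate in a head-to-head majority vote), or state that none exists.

Harbor

Head-to-head results (7 voters total):
Iris vs Delta: Delta wins 5–2.
Iris vs Granite: Granite wins 6–1.
Iris vs Harbor: Harbor wins 7–0.
Iris vs Ember: Ember wins 4–3.
Delta vs Granite: Granite wins 4–3.
Delta vs Harbor: Harbor wins 5–2.
Delta vs Ember: Delta wins 4–3.
Granite vs Harbor: Harbor wins 5–2.
Granite vs Ember: Ember wins 5–2.
Harbor vs Ember: Harbor wins 5–2.
Harbor beats each rival — Iris (7–0), Delta (5–2), Granite (5–2), Ember (5–2) — so Harbor is the Condorcet winner.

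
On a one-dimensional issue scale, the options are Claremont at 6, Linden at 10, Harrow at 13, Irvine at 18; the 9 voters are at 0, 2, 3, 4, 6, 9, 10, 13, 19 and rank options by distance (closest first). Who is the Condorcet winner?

With single-peaked preferences on a line, the Condorcet winner is the candidate closest to the median voter.
The median voter (position 6) is closest to Claremont at 6.
Check: Claremont vs Harrow — voters closer to Claremont: 6 of 9.

Claremont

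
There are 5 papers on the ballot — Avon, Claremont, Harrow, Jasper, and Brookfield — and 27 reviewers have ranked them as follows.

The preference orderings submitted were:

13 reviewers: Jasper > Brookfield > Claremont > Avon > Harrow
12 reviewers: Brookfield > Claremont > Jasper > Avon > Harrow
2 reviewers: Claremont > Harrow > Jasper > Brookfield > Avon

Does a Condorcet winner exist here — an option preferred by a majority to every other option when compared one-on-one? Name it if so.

None — there is no Condorcet winner

Head-to-head results (27 voters total):
Avon vs Claremont: Claremont wins 27–0.
Avon vs Harrow: Avon wins 25–2.
Avon vs Jasper: Jasper wins 27–0.
Avon vs Brookfield: Brookfield wins 27–0.
Claremont vs Harrow: Claremont wins 27–0.
Claremont vs Jasper: Claremont wins 14–13.
Claremont vs Brookfield: Brookfield wins 25–2.
Harrow vs Jasper: Jasper wins 25–2.
Harrow vs Brookfield: Brookfield wins 25–2.
Jasper vs Brookfield: Jasper wins 15–12.
No candidate beats all others: Claremont beats Jasper beats Brookfield beats Claremont, a majority cycle.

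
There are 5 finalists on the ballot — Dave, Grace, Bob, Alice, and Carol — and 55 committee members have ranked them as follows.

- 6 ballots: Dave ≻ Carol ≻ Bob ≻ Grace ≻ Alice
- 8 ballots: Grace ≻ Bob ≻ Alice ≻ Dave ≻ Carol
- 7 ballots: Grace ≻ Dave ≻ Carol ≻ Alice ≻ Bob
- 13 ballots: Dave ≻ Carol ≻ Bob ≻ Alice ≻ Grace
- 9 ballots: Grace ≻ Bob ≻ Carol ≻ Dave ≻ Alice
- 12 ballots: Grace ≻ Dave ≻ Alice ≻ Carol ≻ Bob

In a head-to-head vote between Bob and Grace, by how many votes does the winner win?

17

Ballots ranking Bob above Grace: 6+13 = 19.
Ballots ranking Grace above Bob: 8+7+9+12 = 36.
Grace wins 36–19, a margin of 17.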